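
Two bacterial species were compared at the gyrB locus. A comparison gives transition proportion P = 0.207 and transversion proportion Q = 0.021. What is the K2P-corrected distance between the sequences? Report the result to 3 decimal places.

Under the Kimura two-parameter model, d = −½ ln(1 − 2P − Q) − ¼ ln(1 − 2Q).
1 − 2P − Q = 0.565, giving −½ ln(0.565) = 0.285465.
1 − 2Q = 0.958, giving −¼ ln(0.958) = 0.010727.
d = 0.285465 + 0.010727 = 0.296192.

0.296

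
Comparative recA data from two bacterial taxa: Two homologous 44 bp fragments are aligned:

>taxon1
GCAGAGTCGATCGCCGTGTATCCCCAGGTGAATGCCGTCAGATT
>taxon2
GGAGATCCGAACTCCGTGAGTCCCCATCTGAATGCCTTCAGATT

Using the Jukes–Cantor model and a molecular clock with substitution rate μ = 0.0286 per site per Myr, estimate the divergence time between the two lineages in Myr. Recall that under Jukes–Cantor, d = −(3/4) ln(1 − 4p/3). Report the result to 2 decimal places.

The sequences differ at 10 of 44 sites (2, 6, 7, 11, 13, 19, 20, 27, 28, 37), so p = 10/44 ≈ 0.227273.
d = −(3/4) ln(1 − 4p/3) = −0.75 ln(1 − 0.303031) = −0.75 ln(0.696969)
  = −0.75 × (-0.361014) = 0.270761 substitutions/site.
Under a molecular clock d = 2μt, so t = d/(2μ) = 0.270761 / (2 × 0.0286) = 4.73 Myr.

4.73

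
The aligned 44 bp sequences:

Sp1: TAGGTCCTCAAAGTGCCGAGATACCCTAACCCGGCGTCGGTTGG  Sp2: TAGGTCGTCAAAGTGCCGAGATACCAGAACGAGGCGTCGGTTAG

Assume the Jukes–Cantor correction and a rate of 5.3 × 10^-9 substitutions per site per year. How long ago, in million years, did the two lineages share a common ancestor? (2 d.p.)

14.20

The sequences differ at 6 of 44 sites (7, 26, 27, 31, 32, 43), so p = 6/44 ≈ 0.136364.
d = −(3/4) ln(1 − 4p/3) = −0.75 ln(1 − 0.181819) = −0.75 ln(0.818181)
  = −0.75 × (-0.200672) = 0.150504 substitutions/site.
Under a molecular clock d = 2μt, so t = d/(2μ) = 0.150504 / (2 × 5.3 × 10^-9) = 14.20 million years.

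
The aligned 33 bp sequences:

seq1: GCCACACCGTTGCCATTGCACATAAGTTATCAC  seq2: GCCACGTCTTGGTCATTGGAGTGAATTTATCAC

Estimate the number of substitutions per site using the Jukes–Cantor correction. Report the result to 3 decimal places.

The sequences differ at 10 of 33 sites (6, 7, 9, 11, 13, 19, 21, 22, 23, 26), so p = 10/33 ≈ 0.30303.
d = −(3/4) ln(1 − 4p/3) = −0.75 ln(1 − 0.40404) = −0.75 ln(0.59596)
  = −0.75 × (-0.517582) = 0.388187 substitutions/site.

0.388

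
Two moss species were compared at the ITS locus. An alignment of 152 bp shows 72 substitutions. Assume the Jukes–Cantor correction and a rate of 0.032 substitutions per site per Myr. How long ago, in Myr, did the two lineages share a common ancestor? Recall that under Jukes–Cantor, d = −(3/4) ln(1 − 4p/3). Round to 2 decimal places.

p = 72/152 ≈ 0.473684.
d = −(3/4) ln(1 − 4p/3) = −0.75 ln(1 − 0.631579) = −0.75 ln(0.368421)
  = −0.75 × (-0.998529) = 0.748897 substitutions/site.
Under a molecular clock d = 2μt, so t = d/(2μ) = 0.748897 / (2 × 0.032) = 11.70 Myr.

11.70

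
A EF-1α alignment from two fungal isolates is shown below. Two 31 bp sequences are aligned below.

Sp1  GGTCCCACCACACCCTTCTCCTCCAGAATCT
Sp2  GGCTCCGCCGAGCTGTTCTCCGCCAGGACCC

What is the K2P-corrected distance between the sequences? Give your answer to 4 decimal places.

0.6195

Of 31 sites, 9 differences are transitions and 3 are transversions, so P = 9/31 ≈ 0.290323 and Q = 3/31 ≈ 0.096774.
Under the Kimura two-parameter model, d = −½ ln(1 − 2P − Q) − ¼ ln(1 − 2Q).
1 − 2P − Q = 0.32258, giving −½ ln(0.32258) = 0.565702.
1 − 2Q = 0.806452, giving −¼ ln(0.806452) = 0.053778.
d = 0.565702 + 0.053778 = 0.619480.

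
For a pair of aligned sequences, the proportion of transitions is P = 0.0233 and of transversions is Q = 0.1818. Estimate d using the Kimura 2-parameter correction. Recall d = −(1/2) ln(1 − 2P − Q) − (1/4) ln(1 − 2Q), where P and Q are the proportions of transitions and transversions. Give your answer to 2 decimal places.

0.24

Under the Kimura two-parameter model, d = −½ ln(1 − 2P − Q) − ¼ ln(1 − 2Q).
1 − 2P − Q = 0.7716, giving −½ ln(0.7716) = 0.129644.
1 − 2Q = 0.6364, giving −¼ ln(0.6364) = 0.112982.
d = 0.129644 + 0.112982 = 0.242626.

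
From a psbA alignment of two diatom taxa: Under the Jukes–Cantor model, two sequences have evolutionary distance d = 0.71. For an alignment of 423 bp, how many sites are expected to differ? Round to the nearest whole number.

Invert JC69: p = (3/4)(1 − e^(−4d/3)) = 0.75 × (1 − e^(-0.946667)) = 0.75 × (1 − 0.388032) = 0.458976.
Expected differing sites = pL ≈ 0.458976 × 423 = 194.146848 ≈ 194.

194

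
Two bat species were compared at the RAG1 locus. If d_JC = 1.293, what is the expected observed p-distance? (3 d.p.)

0.616

p = (3/4)(1 − e^(−4d/3)) = 0.75 × (1 − e^(-1.724)) = 0.75 × (1 − 0.178351) = 0.616237.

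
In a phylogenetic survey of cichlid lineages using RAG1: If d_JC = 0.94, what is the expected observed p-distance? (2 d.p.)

0.54

p = (3/4)(1 − e^(−4d/3)) = 0.75 × (1 − e^(-1.253333)) = 0.75 × (1 − 0.285551) = 0.535837.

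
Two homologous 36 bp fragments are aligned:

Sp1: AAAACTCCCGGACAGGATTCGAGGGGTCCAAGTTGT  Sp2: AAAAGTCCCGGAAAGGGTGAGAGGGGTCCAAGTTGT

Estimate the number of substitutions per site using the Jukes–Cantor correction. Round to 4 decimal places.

0.1536

The sequences differ at 5 of 36 sites (5, 13, 17, 19, 20), so p = 5/36 ≈ 0.138889.
d = −(3/4) ln(1 − 4p/3) = −0.75 ln(1 − 0.185185) = −0.75 ln(0.814815)
  = −0.75 × (-0.204794) = 0.153596 substitutions/site.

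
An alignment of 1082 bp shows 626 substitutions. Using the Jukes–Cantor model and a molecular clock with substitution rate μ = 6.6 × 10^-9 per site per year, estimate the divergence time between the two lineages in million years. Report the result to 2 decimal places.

p = 626/1082 ≈ 0.578558.
d = −(3/4) ln(1 − 4p/3) = −0.75 ln(1 − 0.771411) = −0.75 ln(0.228589)
  = −0.75 × (-1.475830) = 1.106873 substitutions/site.
Under a molecular clock d = 2μt, so t = d/(2μ) = 1.106873 / (2 × 6.6 × 10^-9) = 83.85 million years.

83.85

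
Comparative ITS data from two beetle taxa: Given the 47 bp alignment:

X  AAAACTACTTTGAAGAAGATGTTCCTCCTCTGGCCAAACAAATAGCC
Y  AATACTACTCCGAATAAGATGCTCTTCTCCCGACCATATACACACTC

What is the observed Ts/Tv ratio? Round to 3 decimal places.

2.200

Transitions are A↔G and C↔T; transversions are all other mismatches.
Transitions: 11. Transversions: 5.
R = 11/5 = 2.200.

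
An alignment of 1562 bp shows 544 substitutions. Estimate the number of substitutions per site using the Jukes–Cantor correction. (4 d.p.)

0.4682

p = 544/1562 ≈ 0.348271.
d = −(3/4) ln(1 − 4p/3) = −0.75 ln(1 − 0.464361) = −0.75 ln(0.535639)
  = −0.75 × (-0.624295) = 0.468221 substitutions/site.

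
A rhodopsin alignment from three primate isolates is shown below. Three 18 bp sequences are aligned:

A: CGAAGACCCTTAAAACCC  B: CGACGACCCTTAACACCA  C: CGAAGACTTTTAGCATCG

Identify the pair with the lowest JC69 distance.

A–B: 3/18 differ, p = 0.167, d = 0.188.
A–C: 6/18 differ, p = 0.333, d = 0.441.
B–C: 6/18 differ, p = 0.333, d = 0.441.
The smallest distance is between A and B.

A and B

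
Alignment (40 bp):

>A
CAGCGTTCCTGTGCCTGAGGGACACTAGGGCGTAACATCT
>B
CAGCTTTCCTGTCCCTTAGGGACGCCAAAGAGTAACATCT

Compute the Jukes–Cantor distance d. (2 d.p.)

0.23

The sequences differ at 8 of 40 sites (5, 13, 17, 24, 26, 28, 29, 31), so p = 8/40 = 0.2.
d = −(3/4) ln(1 − 4p/3) = −0.75 ln(1 − 0.266667) = −0.75 ln(0.733333)
  = −0.75 × (-0.310155) = 0.232616 substitutions/site.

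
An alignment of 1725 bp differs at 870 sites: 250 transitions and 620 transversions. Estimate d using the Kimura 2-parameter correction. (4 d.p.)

P = 250/1725 ≈ 0.144928 and Q = 620/1725 ≈ 0.35942.
Under the Kimura two-parameter model, d = −½ ln(1 − 2P − Q) − ¼ ln(1 − 2Q).
1 − 2P − Q = 0.350724, giving −½ ln(0.350724) = 0.523878.
1 − 2Q = 0.28116, giving −¼ ln(0.28116) = 0.317208.
d = 0.523878 + 0.317208 = 0.841086.

0.8411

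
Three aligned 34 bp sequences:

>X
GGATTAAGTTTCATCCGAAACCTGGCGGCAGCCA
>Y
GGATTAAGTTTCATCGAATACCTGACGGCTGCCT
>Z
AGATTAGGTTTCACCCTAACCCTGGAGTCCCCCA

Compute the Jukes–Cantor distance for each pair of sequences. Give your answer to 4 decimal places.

d(X,Y) = 0.2012, d(X,Z) = 0.3265, d(Y,Z) = 0.5347

X–Y: 6/34 sites differ → p ≈ 0.176471, d = −0.75 ln(1 − 0.235295) = 0.201199 ≈ 0.2012.
X–Z: 9/34 sites differ → p ≈ 0.264706, d = −0.75 ln(1 − 0.352941) = 0.326488 ≈ 0.3265.
Y–Z: 13/34 sites differ → p ≈ 0.382353, d = −0.75 ln(1 − 0.509804) = 0.534712 ≈ 0.5347.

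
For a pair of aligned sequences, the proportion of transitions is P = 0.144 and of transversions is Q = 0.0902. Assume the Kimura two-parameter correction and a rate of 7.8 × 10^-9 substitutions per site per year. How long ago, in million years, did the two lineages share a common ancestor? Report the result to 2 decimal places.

Under the Kimura two-parameter model, d = −½ ln(1 − 2P − Q) − ¼ ln(1 − 2Q).
1 − 2P − Q = 0.6218, giving −½ ln(0.6218) = 0.237568.
1 − 2Q = 0.8196, giving −¼ ln(0.8196) = 0.049735.
d = 0.237568 + 0.049735 = 0.287303.
Under a molecular clock d = 2μt, so t = d/(2μ) = 0.287303 / (2 × 7.8 × 10^-9) = 18.42 million years.

18.42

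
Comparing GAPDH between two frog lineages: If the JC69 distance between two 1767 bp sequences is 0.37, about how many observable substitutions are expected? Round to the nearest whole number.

Invert JC69: p = (3/4)(1 − e^(−4d/3)) = 0.75 × (1 − e^(-0.493333)) = 0.75 × (1 − 0.610588) = 0.292059.
Expected differing sites = pL ≈ 0.292059 × 1767 = 516.068253 ≈ 516.

516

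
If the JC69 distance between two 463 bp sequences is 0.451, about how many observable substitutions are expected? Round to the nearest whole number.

Invert JC69: p = (3/4)(1 − e^(−4d/3)) = 0.75 × (1 − e^(-0.601333)) = 0.75 × (1 − 0.548081) = 0.338939.
Expected differing sites = pL ≈ 0.338939 × 463 = 156.928757 ≈ 157.

157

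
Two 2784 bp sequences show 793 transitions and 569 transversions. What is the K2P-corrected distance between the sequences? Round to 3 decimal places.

P = 793/2784 ≈ 0.284842 and Q = 569/2784 ≈ 0.204382.
Under the Kimura two-parameter model, d = −½ ln(1 − 2P − Q) − ¼ ln(1 − 2Q).
1 − 2P − Q = 0.225934, giving −½ ln(0.225934) = 0.743756.
1 − 2Q = 0.591236, giving −¼ ln(0.591236) = 0.131385.
d = 0.743756 + 0.131385 = 0.875141.

0.875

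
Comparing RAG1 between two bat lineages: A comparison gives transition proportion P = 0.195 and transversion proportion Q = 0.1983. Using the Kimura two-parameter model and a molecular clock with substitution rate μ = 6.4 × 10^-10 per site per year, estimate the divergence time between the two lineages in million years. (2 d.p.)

Under the Kimura two-parameter model, d = −½ ln(1 − 2P − Q) − ¼ ln(1 − 2Q).
1 − 2P − Q = 0.4117, giving −½ ln(0.4117) = 0.443730.
1 − 2Q = 0.6034, giving −¼ ln(0.6034) = 0.126294.
d = 0.443730 + 0.126294 = 0.570024.
Under a molecular clock d = 2μt, so t = d/(2μ) = 0.570024 / (2 × 6.4 × 10^-10) = 445.33 million years.

445.33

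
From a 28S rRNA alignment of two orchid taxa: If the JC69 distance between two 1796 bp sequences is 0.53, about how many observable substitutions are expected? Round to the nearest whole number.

683

Invert JC69: p = (3/4)(1 − e^(−4d/3)) = 0.75 × (1 − e^(-0.706667)) = 0.75 × (1 − 0.493286) = 0.380036.
Expected differing sites = pL ≈ 0.380036 × 1796 = 682.544656 ≈ 683.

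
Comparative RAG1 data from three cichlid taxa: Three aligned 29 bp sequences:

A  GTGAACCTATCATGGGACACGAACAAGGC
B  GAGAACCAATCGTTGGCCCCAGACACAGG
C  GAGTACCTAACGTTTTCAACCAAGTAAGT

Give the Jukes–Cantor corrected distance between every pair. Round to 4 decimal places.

d(A,B) = 0.5285, d(A,C) = 0.7739, d(B,C) = 0.6829

A–B: 11/29 sites differ → p ≈ 0.37931, d = −0.75 ln(1 − 0.505747) = 0.528531 ≈ 0.5285.
A–C: 14/29 sites differ → p ≈ 0.482759, d = −0.75 ln(1 − 0.643679) = 0.773942 ≈ 0.7739.
B–C: 13/29 sites differ → p ≈ 0.448276, d = −0.75 ln(1 − 0.597701) = 0.682920 ≈ 0.6829.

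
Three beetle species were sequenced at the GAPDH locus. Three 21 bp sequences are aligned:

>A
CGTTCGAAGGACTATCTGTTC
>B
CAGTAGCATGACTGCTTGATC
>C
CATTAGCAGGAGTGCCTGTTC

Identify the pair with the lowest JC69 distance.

B and C

A–B: 9/21 differ, p = 0.429, d = 0.635.
A–C: 6/21 differ, p = 0.286, d = 0.360.
B–C: 5/21 differ, p = 0.238, d = 0.286.
The smallest distance is between B and C.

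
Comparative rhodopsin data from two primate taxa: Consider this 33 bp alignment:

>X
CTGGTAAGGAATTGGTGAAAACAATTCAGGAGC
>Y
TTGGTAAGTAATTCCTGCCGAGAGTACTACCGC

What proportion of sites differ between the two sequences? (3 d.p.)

The sequences differ at 14 of 33 positions.
p = 14/33 = 0.424242… ≈ 0.424 (to 3 d.p.).

0.424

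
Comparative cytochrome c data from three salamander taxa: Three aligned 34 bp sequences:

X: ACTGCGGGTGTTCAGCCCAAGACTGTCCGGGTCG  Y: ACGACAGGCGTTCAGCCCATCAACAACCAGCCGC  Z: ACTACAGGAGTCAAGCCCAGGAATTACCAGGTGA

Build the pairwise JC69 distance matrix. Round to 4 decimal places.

X–Y: 15/34 sites differ → p ≈ 0.441176, d = −0.75 ln(1 − 0.588235) = 0.665477 ≈ 0.6655.
X–Z: 12/34 sites differ → p ≈ 0.352941, d = −0.75 ln(1 − 0.470588) = 0.476991 ≈ 0.4770.
Y–Z: 11/34 sites differ → p ≈ 0.323529, d = −0.75 ln(1 − 0.431372) = 0.423397 ≈ 0.4234.

d(X,Y) = 0.6655, d(X,Z) = 0.4770, d(Y,Z) = 0.4234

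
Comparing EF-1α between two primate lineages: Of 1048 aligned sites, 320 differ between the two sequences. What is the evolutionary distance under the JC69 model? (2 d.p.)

0.39

p = 320/1048 ≈ 0.305344.
d = −(3/4) ln(1 − 4p/3) = −0.75 ln(1 − 0.407125) = −0.75 ln(0.592875)
  = −0.75 × (-0.522772) = 0.392079 substitutions/site.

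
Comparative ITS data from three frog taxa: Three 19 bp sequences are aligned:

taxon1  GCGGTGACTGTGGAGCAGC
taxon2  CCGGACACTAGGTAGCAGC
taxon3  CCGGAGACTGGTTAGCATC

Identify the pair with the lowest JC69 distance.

taxon1–taxon2: 6/19 differ, p = 0.316, d = 0.410.
taxon1–taxon3: 6/19 differ, p = 0.316, d = 0.410.
taxon2–taxon3: 4/19 differ, p = 0.211, d = 0.247.
The smallest distance is between taxon2 and taxon3.

taxon2 and taxon3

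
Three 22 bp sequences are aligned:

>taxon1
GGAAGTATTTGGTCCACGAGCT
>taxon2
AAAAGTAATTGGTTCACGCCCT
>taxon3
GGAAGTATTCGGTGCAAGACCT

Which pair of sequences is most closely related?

taxon1 and taxon3

taxon1–taxon2: 6/22 differ, p = 0.273, d = 0.339.
taxon1–taxon3: 4/22 differ, p = 0.182, d = 0.208.
taxon2–taxon3: 7/22 differ, p = 0.318, d = 0.414.
The smallest distance is between taxon1 and taxon3.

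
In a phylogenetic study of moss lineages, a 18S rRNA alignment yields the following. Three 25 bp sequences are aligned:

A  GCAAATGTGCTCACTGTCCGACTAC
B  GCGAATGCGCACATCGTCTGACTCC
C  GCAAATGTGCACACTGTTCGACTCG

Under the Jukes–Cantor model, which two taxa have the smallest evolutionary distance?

A and C

A–B: 7/25 differ, p = 0.280, d = 0.351.
A–C: 4/25 differ, p = 0.160, d = 0.180.
B–C: 7/25 differ, p = 0.280, d = 0.351.
The smallest distance is between A and C.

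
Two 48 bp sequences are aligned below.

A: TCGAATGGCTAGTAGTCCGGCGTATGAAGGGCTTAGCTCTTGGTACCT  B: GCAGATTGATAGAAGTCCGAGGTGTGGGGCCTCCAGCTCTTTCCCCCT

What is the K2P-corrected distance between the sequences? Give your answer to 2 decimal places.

0.63

Of 48 sites, 10 differences are transitions and 10 are transversions, so P = 10/48 ≈ 0.208333 and Q = 10/48 ≈ 0.208333.
Under the Kimura two-parameter model, d = −½ ln(1 − 2P − Q) − ¼ ln(1 − 2Q).
1 − 2P − Q = 0.375001, giving −½ ln(0.375001) = 0.490413.
1 − 2Q = 0.583334, giving −¼ ln(0.583334) = 0.134749.
d = 0.490413 + 0.134749 = 0.625162.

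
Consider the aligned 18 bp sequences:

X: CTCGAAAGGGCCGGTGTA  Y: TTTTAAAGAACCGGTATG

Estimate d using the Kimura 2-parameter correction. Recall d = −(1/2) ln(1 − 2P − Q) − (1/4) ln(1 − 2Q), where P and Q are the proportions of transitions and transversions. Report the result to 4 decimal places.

Of 18 sites, 6 differences are transitions and 1 are transversions, so P = 6/18 ≈ 0.333333 and Q = 1/18 ≈ 0.055556.
Under the Kimura two-parameter model, d = −½ ln(1 − 2P − Q) − ¼ ln(1 − 2Q).
1 − 2P − Q = 0.277778, giving −½ ln(0.277778) = 0.640467.
1 − 2Q = 0.888888, giving −¼ ln(0.888888) = 0.029446.
d = 0.640467 + 0.029446 = 0.669913.

0.6699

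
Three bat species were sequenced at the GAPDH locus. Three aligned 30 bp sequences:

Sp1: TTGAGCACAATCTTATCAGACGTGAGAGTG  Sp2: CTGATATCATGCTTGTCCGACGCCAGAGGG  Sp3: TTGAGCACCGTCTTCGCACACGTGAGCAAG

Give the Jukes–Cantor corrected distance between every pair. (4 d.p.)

d(Sp1,Sp2) = 0.5034, d(Sp1,Sp3) = 0.3295, d(Sp2,Sp3) = 0.9313

Sp1–Sp2: 11/30 sites differ → p ≈ 0.366667, d = −0.75 ln(1 − 0.488889) = 0.503376 ≈ 0.5034.
Sp1–Sp3: 8/30 sites differ → p ≈ 0.266667, d = −0.75 ln(1 − 0.355556) = 0.329526 ≈ 0.3295.
Sp2–Sp3: 16/30 sites differ → p ≈ 0.533333, d = −0.75 ln(1 − 0.711111) = 0.931285 ≈ 0.9313.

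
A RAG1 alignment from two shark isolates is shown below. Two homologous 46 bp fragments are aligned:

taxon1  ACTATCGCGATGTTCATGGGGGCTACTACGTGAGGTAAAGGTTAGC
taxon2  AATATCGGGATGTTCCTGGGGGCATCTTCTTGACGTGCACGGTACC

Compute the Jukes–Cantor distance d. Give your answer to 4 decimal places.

The sequences differ at 13 of 46 sites, so p = 13/46 ≈ 0.282609.
d = −(3/4) ln(1 − 4p/3) = −0.75 ln(1 − 0.376812) = −0.75 ln(0.623188)
  = −0.75 × (-0.472907) = 0.354680 substitutions/site.

0.3547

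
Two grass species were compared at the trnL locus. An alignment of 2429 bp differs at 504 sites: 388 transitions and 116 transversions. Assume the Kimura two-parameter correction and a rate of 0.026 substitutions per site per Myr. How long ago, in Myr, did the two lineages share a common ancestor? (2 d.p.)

P = 388/2429 ≈ 0.159737 and Q = 116/2429 ≈ 0.047756.
Under the Kimura two-parameter model, d = −½ ln(1 − 2P − Q) − ¼ ln(1 − 2Q).
1 − 2P − Q = 0.63277, giving −½ ln(0.63277) = 0.228824.
1 − 2Q = 0.904488, giving −¼ ln(0.904488) = 0.025097.
d = 0.228824 + 0.025097 = 0.253921.
Under a molecular clock d = 2μt, so t = d/(2μ) = 0.253921 / (2 × 0.026) = 4.88 Myr.

4.88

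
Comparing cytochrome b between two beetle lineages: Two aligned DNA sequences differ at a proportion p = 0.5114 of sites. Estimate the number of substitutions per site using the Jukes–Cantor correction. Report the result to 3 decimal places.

0.859

d = −(3/4) ln(1 − 4p/3) = −0.75 ln(1 − 0.681867) = −0.75 ln(0.318133)
  = −0.75 × (-1.145286) = 0.858965 substitutions/site.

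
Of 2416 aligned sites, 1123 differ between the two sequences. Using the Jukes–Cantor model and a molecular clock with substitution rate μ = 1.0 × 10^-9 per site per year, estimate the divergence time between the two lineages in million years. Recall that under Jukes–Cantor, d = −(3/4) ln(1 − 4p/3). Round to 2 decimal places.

362.60

p = 1123/2416 ≈ 0.464818.
d = −(3/4) ln(1 − 4p/3) = −0.75 ln(1 − 0.619757) = −0.75 ln(0.380243)
  = −0.75 × (-0.966945) = 0.725209 substitutions/site.
Under a molecular clock d = 2μt, so t = d/(2μ) = 0.725209 / (2 × 1.0 × 10^-9) = 362.60 million years.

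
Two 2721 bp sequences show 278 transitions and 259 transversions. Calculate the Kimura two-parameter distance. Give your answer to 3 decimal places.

0.231

P = 278/2721 ≈ 0.102168 and Q = 259/2721 ≈ 0.095186.
Under the Kimura two-parameter model, d = −½ ln(1 − 2P − Q) − ¼ ln(1 − 2Q).
1 − 2P − Q = 0.700478, giving −½ ln(0.700478) = 0.177996.
1 − 2Q = 0.809628, giving −¼ ln(0.809628) = 0.052795.
d = 0.177996 + 0.052795 = 0.230791.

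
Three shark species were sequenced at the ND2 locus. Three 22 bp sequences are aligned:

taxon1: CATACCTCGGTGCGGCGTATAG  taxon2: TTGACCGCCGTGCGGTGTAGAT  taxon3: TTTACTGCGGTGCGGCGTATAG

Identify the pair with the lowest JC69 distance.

taxon1–taxon2: 8/22 differ, p = 0.364, d = 0.497.
taxon1–taxon3: 4/22 differ, p = 0.182, d = 0.208.
taxon2–taxon3: 6/22 differ, p = 0.273, d = 0.339.
The smallest distance is between taxon1 and taxon3.

taxon1 and taxon3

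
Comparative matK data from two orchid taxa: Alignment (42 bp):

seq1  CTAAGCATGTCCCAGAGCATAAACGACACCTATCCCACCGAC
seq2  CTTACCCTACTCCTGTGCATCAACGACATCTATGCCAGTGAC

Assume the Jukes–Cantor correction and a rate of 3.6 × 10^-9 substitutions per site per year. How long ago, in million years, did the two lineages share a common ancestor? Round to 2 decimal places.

The sequences differ at 13 of 42 sites, so p = 13/42 ≈ 0.309524.
d = −(3/4) ln(1 − 4p/3) = −0.75 ln(1 − 0.412699) = −0.75 ln(0.587301)
  = −0.75 × (-0.532218) = 0.399164 substitutions/site.
Under a molecular clock d = 2μt, so t = d/(2μ) = 0.399164 / (2 × 3.6 × 10^-9) = 55.44 million years.

55.44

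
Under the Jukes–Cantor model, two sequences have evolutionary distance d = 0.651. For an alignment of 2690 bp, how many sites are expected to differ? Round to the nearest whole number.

1171

Invert JC69: p = (3/4)(1 − e^(−4d/3)) = 0.75 × (1 − e^(-0.868)) = 0.75 × (1 − 0.419790) = 0.435158.
Expected differing sites = pL ≈ 0.435158 × 2690 = 1170.57502 ≈ 1171.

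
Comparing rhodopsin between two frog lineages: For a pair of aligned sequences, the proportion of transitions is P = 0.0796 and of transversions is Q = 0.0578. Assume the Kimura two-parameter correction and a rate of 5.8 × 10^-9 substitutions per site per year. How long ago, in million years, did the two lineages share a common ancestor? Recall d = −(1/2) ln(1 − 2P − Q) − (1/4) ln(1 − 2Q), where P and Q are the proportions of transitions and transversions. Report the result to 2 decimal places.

13.19

Under the Kimura two-parameter model, d = −½ ln(1 − 2P − Q) − ¼ ln(1 − 2Q).
1 − 2P − Q = 0.783, giving −½ ln(0.783) = 0.122311.
1 − 2Q = 0.8844, giving −¼ ln(0.8844) = 0.030711.
d = 0.122311 + 0.030711 = 0.153022.
Under a molecular clock d = 2μt, so t = d/(2μ) = 0.153022 / (2 × 5.8 × 10^-9) = 13.19 million years.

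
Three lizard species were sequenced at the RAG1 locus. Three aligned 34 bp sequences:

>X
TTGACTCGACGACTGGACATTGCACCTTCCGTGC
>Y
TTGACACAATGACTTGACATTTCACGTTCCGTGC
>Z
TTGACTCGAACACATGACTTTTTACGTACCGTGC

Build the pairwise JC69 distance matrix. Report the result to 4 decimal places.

X–Y: 6/34 sites differ → p ≈ 0.176471, d = −0.75 ln(1 − 0.235295) = 0.201199 ≈ 0.2012.
X–Z: 9/34 sites differ → p ≈ 0.264706, d = −0.75 ln(1 − 0.352941) = 0.326488 ≈ 0.3265.
Y–Z: 8/34 sites differ → p ≈ 0.235294, d = −0.75 ln(1 − 0.313725) = 0.282358 ≈ 0.2824.

d(X,Y) = 0.2012, d(X,Z) = 0.3265, d(Y,Z) = 0.2824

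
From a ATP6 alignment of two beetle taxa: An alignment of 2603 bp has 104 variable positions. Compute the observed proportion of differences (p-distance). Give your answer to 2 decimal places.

p = 104/2603 = 0.039953… ≈ 0.04 (to 2 d.p.).

0.04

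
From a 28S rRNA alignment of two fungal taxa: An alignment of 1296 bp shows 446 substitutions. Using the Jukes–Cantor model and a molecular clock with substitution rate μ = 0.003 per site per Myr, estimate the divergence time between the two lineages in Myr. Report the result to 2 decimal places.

p = 446/1296 ≈ 0.344136.
d = −(3/4) ln(1 − 4p/3) = −0.75 ln(1 − 0.458848) = −0.75 ln(0.541152)
  = −0.75 × (-0.614055) = 0.460541 substitutions/site.
Under a molecular clock d = 2μt, so t = d/(2μ) = 0.460541 / (2 × 0.003) = 76.76 Myr.

76.76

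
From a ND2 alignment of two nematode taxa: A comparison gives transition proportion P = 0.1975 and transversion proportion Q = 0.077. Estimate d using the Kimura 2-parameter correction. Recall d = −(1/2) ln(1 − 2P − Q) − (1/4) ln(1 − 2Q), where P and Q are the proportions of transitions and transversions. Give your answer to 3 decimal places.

0.361

Under the Kimura two-parameter model, d = −½ ln(1 − 2P − Q) − ¼ ln(1 − 2Q).
1 − 2P − Q = 0.528, giving −½ ln(0.528) = 0.319329.
1 − 2Q = 0.846, giving −¼ ln(0.846) = 0.041809.
d = 0.319329 + 0.041809 = 0.361138.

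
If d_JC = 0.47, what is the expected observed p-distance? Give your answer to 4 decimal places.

0.3492

p = (3/4)(1 − e^(−4d/3)) = 0.75 × (1 − e^(-0.626667)) = 0.75 × (1 − 0.534370) = 0.349223.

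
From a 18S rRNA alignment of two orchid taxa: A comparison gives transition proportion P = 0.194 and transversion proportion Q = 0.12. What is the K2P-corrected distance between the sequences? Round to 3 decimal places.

Under the Kimura two-parameter model, d = −½ ln(1 − 2P − Q) − ¼ ln(1 − 2Q).
1 − 2P − Q = 0.492, giving −½ ln(0.492) = 0.354638.
1 − 2Q = 0.76, giving −¼ ln(0.76) = 0.068609.
d = 0.354638 + 0.068609 = 0.423247.

0.423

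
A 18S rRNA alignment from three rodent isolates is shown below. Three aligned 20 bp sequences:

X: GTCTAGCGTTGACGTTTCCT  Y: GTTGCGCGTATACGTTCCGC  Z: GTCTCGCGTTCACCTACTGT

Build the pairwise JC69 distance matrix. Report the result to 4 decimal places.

X–Y: 8/20 sites differ → p = 0.4, d = −0.75 ln(1 − 0.533333) = 0.571605 ≈ 0.5716.
X–Z: 7/20 sites differ → p = 0.35, d = −0.75 ln(1 − 0.466667) = 0.471457 ≈ 0.4715.
Y–Z: 8/20 sites differ → p = 0.4, d = −0.75 ln(1 − 0.533333) = 0.571605 ≈ 0.5716.

d(X,Y) = 0.5716, d(X,Z) = 0.4715, d(Y,Z) = 0.5716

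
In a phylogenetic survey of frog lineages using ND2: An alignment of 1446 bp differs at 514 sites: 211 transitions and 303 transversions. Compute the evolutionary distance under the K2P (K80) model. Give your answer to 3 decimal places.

0.484

P = 211/1446 ≈ 0.14592 and Q = 303/1446 ≈ 0.209544.
Under the Kimura two-parameter model, d = −½ ln(1 − 2P − Q) − ¼ ln(1 − 2Q).
1 − 2P − Q = 0.498616, giving −½ ln(0.498616) = 0.347960.
1 − 2Q = 0.580912, giving −¼ ln(0.580912) = 0.135789.
d = 0.347960 + 0.135789 = 0.483749.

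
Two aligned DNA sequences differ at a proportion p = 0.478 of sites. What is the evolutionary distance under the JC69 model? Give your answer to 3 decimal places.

d = −(3/4) ln(1 − 4p/3) = −0.75 ln(1 − 0.637333) = −0.75 ln(0.362667)
  = −0.75 × (-1.014270) = 0.760703 substitutions/site.

0.761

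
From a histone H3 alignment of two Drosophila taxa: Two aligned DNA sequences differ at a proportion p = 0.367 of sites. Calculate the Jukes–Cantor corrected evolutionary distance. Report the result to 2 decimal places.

d = −(3/4) ln(1 − 4p/3) = −0.75 ln(1 − 0.489333) = −0.75 ln(0.510667)
  = −0.75 × (-0.672038) = 0.504029 substitutions/site.

0.50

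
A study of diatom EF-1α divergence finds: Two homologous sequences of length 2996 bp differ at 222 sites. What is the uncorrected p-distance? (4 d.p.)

0.0741

p = 222/2996 = 0.074098… ≈ 0.0741 (to 4 d.p.).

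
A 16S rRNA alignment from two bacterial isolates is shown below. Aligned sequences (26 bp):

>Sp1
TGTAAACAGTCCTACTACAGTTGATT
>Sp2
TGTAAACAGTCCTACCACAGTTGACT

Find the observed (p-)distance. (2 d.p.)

0.08

The sequences differ at 2 of 26 positions (sites 16, 25).
p = 2/26 = 0.076923… ≈ 0.08 (to 2 d.p.).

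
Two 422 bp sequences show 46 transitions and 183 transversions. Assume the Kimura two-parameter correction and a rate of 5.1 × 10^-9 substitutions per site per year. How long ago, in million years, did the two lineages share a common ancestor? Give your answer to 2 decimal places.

P = 46/422 ≈ 0.109005 and Q = 183/422 ≈ 0.433649.
Under the Kimura two-parameter model, d = −½ ln(1 − 2P − Q) − ¼ ln(1 − 2Q).
1 − 2P − Q = 0.348341, giving −½ ln(0.348341) = 0.527287.
1 − 2Q = 0.132702, giving −¼ ln(0.132702) = 0.504912.
d = 0.527287 + 0.504912 = 1.032199.
Under a molecular clock d = 2μt, so t = d/(2μ) = 1.032199 / (2 × 5.1 × 10^-9) = 101.20 million years.

101.20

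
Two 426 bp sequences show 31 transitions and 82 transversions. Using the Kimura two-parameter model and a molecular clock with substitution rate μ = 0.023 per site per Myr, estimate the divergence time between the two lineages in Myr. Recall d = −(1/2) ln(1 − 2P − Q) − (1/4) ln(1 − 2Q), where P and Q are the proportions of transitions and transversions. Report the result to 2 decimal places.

P = 31/426 ≈ 0.07277 and Q = 82/426 ≈ 0.192488.
Under the Kimura two-parameter model, d = −½ ln(1 − 2P − Q) − ¼ ln(1 − 2Q).
1 − 2P − Q = 0.661972, giving −½ ln(0.661972) = 0.206266.
1 − 2Q = 0.615024, giving −¼ ln(0.615024) = 0.121523.
d = 0.206266 + 0.121523 = 0.327789.
Under a molecular clock d = 2μt, so t = d/(2μ) = 0.327789 / (2 × 0.023) = 7.13 Myr.

7.13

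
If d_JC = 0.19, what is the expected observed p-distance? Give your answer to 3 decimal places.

p = (3/4)(1 − e^(−4d/3)) = 0.75 × (1 − e^(-0.253333)) = 0.75 × (1 − 0.776209) = 0.167843.

0.168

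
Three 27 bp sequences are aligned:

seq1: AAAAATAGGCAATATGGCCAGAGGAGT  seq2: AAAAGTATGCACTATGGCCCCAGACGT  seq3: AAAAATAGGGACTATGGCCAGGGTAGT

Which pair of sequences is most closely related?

seq1–seq2: 7/27 differ, p = 0.259, d = 0.318.
seq1–seq3: 4/27 differ, p = 0.148, d = 0.165.
seq2–seq3: 8/27 differ, p = 0.296, d = 0.377.
The smallest distance is between seq1 and seq3.

seq1 and seq3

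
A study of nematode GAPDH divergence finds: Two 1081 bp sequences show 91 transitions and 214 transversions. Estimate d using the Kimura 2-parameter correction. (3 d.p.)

0.354

P = 91/1081 ≈ 0.084181 and Q = 214/1081 ≈ 0.197965.
Under the Kimura two-parameter model, d = −½ ln(1 − 2P − Q) − ¼ ln(1 − 2Q).
1 − 2P − Q = 0.633673, giving −½ ln(0.633673) = 0.228111.
1 − 2Q = 0.60407, giving −¼ ln(0.60407) = 0.126016.
d = 0.228111 + 0.126016 = 0.354127.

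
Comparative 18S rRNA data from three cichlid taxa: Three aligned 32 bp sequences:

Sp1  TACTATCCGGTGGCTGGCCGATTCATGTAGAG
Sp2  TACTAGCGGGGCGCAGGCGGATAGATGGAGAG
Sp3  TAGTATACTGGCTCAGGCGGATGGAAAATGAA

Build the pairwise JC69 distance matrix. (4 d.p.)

Sp1–Sp2: 9/32 sites differ → p = 0.28125, d = −0.75 ln(1 − 0.375) = 0.352503 ≈ 0.3525.
Sp1–Sp3: 15/32 sites differ → p = 0.46875, d = −0.75 ln(1 − 0.625) = 0.735622 ≈ 0.7356.
Sp2–Sp3: 12/32 sites differ → p = 0.375, d = −0.75 ln(1 − 0.5) = 0.519860 ≈ 0.5199.

d(Sp1,Sp2) = 0.3525, d(Sp1,Sp3) = 0.7356, d(Sp2,Sp3) = 0.5199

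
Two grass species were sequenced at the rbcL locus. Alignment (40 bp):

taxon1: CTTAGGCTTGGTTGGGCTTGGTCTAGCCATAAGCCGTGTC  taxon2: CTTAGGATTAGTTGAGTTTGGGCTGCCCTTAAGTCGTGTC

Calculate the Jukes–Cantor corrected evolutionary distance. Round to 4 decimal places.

The sequences differ at 9 of 40 sites (7, 10, 15, 17, 22, 25, 26, 29, 34), so p = 9/40 = 0.225.
d = −(3/4) ln(1 − 4p/3) = −0.75 ln(1 − 0.3) = −0.75 ln(0.7)
  = −0.75 × (-0.356675) = 0.267506 substitutions/site.

0.2675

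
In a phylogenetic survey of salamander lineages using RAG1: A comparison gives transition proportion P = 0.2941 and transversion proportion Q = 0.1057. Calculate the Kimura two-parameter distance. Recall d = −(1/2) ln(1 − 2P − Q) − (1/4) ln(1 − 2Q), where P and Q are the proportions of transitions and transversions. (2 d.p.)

Under the Kimura two-parameter model, d = −½ ln(1 − 2P − Q) − ¼ ln(1 − 2Q).
1 − 2P − Q = 0.3061, giving −½ ln(0.3061) = 0.591922.
1 − 2Q = 0.7886, giving −¼ ln(0.7886) = 0.059374.
d = 0.591922 + 0.059374 = 0.651296.

0.65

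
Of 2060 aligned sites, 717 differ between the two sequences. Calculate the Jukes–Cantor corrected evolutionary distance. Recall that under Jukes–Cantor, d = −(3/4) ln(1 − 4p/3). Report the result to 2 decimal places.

p = 717/2060 ≈ 0.348058.
d = −(3/4) ln(1 − 4p/3) = −0.75 ln(1 − 0.464077) = −0.75 ln(0.535923)
  = −0.75 × (-0.623765) = 0.467824 substitutions/site.

0.47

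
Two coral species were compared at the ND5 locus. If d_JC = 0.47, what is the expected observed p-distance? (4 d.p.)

0.3492

p = (3/4)(1 − e^(−4d/3)) = 0.75 × (1 − e^(-0.626667)) = 0.75 × (1 − 0.534370) = 0.349223.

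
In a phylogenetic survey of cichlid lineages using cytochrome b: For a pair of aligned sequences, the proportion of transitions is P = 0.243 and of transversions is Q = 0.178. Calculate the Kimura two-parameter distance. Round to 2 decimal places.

0.66

Under the Kimura two-parameter model, d = −½ ln(1 − 2P − Q) − ¼ ln(1 − 2Q).
1 − 2P − Q = 0.336, giving −½ ln(0.336) = 0.545322.
1 − 2Q = 0.644, giving −¼ ln(0.644) = 0.110014.
d = 0.545322 + 0.110014 = 0.655336.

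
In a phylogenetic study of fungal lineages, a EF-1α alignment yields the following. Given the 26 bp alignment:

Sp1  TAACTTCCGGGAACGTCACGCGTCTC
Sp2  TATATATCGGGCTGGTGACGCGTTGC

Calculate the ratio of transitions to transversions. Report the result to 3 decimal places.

Transitions are A↔G and C↔T; transversions are all other mismatches.
Transitions: 2. Transversions: 8.
R = 2/8 = 0.250.

0.250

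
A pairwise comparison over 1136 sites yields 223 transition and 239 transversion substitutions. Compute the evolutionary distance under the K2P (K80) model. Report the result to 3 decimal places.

0.598

P = 223/1136 ≈ 0.196303 and Q = 239/1136 ≈ 0.210387.
Under the Kimura two-parameter model, d = −½ ln(1 − 2P − Q) − ¼ ln(1 − 2Q).
1 − 2P − Q = 0.397007, giving −½ ln(0.397007) = 0.461901.
1 − 2Q = 0.579226, giving −¼ ln(0.579226) = 0.136516.
d = 0.461901 + 0.136516 = 0.598417.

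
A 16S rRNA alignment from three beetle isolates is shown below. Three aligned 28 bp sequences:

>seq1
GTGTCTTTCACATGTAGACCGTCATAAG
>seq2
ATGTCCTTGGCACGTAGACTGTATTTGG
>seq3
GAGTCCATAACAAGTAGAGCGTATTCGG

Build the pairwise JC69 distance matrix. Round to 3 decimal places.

seq1–seq2: 10/28 sites differ → p ≈ 0.357143, d = −0.75 ln(1 − 0.476191) = 0.484971 ≈ 0.485.
seq1–seq3: 10/28 sites differ → p ≈ 0.357143, d = −0.75 ln(1 − 0.476191) = 0.484971 ≈ 0.485.
seq2–seq3: 9/28 sites differ → p ≈ 0.321429, d = −0.75 ln(1 − 0.428572) = 0.419713 ≈ 0.420.

d(seq1,seq2) = 0.485, d(seq1,seq3) = 0.485, d(seq2,seq3) = 0.420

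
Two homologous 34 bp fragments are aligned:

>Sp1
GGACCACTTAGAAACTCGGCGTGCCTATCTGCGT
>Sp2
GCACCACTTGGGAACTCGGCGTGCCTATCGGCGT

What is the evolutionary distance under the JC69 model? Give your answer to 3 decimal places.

The sequences differ at 4 of 34 sites (2, 10, 12, 30), so p = 4/34 ≈ 0.117647.
d = −(3/4) ln(1 − 4p/3) = −0.75 ln(1 − 0.156863) = −0.75 ln(0.843137)
  = −0.75 × (-0.170626) = 0.127970 substitutions/site.

0.128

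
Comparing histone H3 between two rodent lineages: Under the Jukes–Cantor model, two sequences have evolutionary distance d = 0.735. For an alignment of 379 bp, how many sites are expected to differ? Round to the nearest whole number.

178

Invert JC69: p = (3/4)(1 − e^(−4d/3)) = 0.75 × (1 − e^(-0.98)) = 0.75 × (1 − 0.375311) = 0.468517.
Expected differing sites = pL ≈ 0.468517 × 379 = 177.567943 ≈ 178.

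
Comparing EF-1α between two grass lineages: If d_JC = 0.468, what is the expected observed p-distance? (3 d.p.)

p = (3/4)(1 − e^(−4d/3)) = 0.75 × (1 − e^(-0.624)) = 0.75 × (1 − 0.535797) = 0.348152.

0.348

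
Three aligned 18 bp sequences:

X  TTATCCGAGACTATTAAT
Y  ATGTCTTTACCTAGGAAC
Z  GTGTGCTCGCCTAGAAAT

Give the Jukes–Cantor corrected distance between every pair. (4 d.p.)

X–Y: 10/18 sites differ → p ≈ 0.555556, d = −0.75 ln(1 − 0.740741) = 1.012446 ≈ 1.0124.
X–Z: 8/18 sites differ → p ≈ 0.444444, d = −0.75 ln(1 − 0.592592) = 0.673455 ≈ 0.6735.
Y–Z: 7/18 sites differ → p ≈ 0.388889, d = −0.75 ln(1 − 0.518519) = 0.548166 ≈ 0.5482.

d(X,Y) = 1.0124, d(X,Z) = 0.6735, d(Y,Z) = 0.5482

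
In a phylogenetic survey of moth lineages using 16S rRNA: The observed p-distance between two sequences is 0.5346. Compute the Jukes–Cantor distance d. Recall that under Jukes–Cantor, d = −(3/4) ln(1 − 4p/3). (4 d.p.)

d = −(3/4) ln(1 − 4p/3) = −0.75 ln(1 − 0.7128) = −0.75 ln(0.2872)
  = −0.75 × (-1.247576) = 0.935682 substitutions/site.

0.9357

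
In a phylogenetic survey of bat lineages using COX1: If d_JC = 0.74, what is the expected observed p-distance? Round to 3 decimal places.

p = (3/4)(1 − e^(−4d/3)) = 0.75 × (1 − e^(-0.986667)) = 0.75 × (1 − 0.372817) = 0.470387.

0.470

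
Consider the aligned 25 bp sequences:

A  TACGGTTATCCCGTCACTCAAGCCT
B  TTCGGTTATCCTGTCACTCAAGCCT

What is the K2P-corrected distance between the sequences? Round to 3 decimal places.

Of 25 sites, 1 differences are transitions and 1 are transversions, so P = 1/25 = 0.04 and Q = 1/25 = 0.04.
Under the Kimura two-parameter model, d = −½ ln(1 − 2P − Q) − ¼ ln(1 − 2Q).
1 − 2P − Q = 0.88, giving −½ ln(0.88) = 0.063917.
1 − 2Q = 0.92, giving −¼ ln(0.92) = 0.020845.
d = 0.063917 + 0.020845 = 0.084762.

0.085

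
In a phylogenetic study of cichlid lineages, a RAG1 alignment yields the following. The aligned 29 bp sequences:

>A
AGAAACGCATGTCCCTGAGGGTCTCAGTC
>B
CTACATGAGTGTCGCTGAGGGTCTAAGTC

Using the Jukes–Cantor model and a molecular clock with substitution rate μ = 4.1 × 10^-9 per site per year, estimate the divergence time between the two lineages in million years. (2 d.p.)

41.94

The sequences differ at 8 of 29 sites (1, 2, 4, 6, 8, 9, 14, 25), so p = 8/29 ≈ 0.275862.
d = −(3/4) ln(1 − 4p/3) = −0.75 ln(1 − 0.367816) = −0.75 ln(0.632184)
  = −0.75 × (-0.458575) = 0.343931 substitutions/site.
Under a molecular clock d = 2μt, so t = d/(2μ) = 0.343931 / (2 × 4.1 × 10^-9) = 41.94 million years.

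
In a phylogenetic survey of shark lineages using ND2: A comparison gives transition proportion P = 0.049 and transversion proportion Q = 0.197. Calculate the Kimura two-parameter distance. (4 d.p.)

Under the Kimura two-parameter model, d = −½ ln(1 − 2P − Q) − ¼ ln(1 − 2Q).
1 − 2P − Q = 0.705, giving −½ ln(0.705) = 0.174779.
1 − 2Q = 0.606, giving −¼ ln(0.606) = 0.125219.
d = 0.174779 + 0.125219 = 0.299998.

0.3000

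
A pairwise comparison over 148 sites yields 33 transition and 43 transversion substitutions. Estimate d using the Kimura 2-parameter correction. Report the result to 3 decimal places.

0.884

P = 33/148 ≈ 0.222973 and Q = 43/148 ≈ 0.290541.
Under the Kimura two-parameter model, d = −½ ln(1 − 2P − Q) − ¼ ln(1 − 2Q).
1 − 2P − Q = 0.263513, giving −½ ln(0.263513) = 0.666826.
1 − 2Q = 0.418918, giving −¼ ln(0.418918) = 0.217520.
d = 0.666826 + 0.217520 = 0.884346.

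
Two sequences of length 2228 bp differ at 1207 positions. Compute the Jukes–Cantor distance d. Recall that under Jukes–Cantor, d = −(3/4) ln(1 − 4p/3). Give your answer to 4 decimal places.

p = 1207/2228 ≈ 0.541741.
d = −(3/4) ln(1 − 4p/3) = −0.75 ln(1 − 0.722321) = −0.75 ln(0.277679)
  = −0.75 × (-1.281290) = 0.960968 substitutions/site.

0.9610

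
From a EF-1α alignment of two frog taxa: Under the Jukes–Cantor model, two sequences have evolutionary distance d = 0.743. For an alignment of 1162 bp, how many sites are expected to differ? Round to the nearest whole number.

548

Invert JC69: p = (3/4)(1 − e^(−4d/3)) = 0.75 × (1 − e^(-0.990667)) = 0.75 × (1 − 0.371329) = 0.471503.
Expected differing sites = pL ≈ 0.471503 × 1162 = 547.886486 ≈ 548.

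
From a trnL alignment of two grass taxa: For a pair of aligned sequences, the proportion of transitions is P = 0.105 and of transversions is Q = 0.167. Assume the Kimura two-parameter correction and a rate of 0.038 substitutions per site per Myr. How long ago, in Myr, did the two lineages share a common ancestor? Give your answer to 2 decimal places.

Under the Kimura two-parameter model, d = −½ ln(1 − 2P − Q) − ¼ ln(1 − 2Q).
1 − 2P − Q = 0.623, giving −½ ln(0.623) = 0.236604.
1 − 2Q = 0.666, giving −¼ ln(0.666) = 0.101616.
d = 0.236604 + 0.101616 = 0.338220.
Under a molecular clock d = 2μt, so t = d/(2μ) = 0.338220 / (2 × 0.038) = 4.45 Myr.

4.45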